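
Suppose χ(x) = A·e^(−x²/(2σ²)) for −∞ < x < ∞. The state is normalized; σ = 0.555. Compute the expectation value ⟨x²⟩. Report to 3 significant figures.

The expectation value is the |χ|²-weighted average of x^2: ∫ x^2|χ|² dx.
Differentiating ∫e^(−αx²) dx = √(π/α) under α to get the higher moments, since the A² factors cancel between numerator and denominator, ⟨x²⟩ = σ^2/2.
Putting σ = 0.555 gives 0.1540.

⟨x^2⟩ ≈ 0.154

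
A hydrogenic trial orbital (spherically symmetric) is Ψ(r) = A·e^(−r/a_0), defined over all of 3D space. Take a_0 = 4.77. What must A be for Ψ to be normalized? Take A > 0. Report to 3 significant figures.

A ≈ 0.0542

Require ∫ |Ψ|² 4πr² dr = 1 over the whole domain.
With ∫₀^∞ r^2 e^(−αr) dr = 2!/α^3, ∫|Ψ|² 4πr² dr = A²·(π·a_0^3).
Hence A² = 1/[π·a_0^3].
With a_0 = 4.77: A² = 0.002933 and A = 0.05416.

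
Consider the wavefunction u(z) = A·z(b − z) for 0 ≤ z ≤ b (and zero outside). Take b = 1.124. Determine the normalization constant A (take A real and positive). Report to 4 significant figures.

A ≈ 4.089

Require ∫ |u|² dz = 1 over the whole domain.
Expanding the polynomial and integrating term by term, with u = A·z(b − z), the integral evaluates to A²·[b^5/30].
So A² = (b^5/30)^(−1).
Plugging in b = 1.124 yields A = 4.0893.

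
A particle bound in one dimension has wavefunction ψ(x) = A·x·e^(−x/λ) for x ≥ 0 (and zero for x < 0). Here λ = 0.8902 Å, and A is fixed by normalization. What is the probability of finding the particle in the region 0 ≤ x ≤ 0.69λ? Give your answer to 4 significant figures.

|ψ|² is the probability density, so P = ∫_{0}^{0.69λ} |ψ|² dx.
The normalization integral ∫|ψ|²dx over the whole domain equals λ^3/4·A², and A² cancels in the ratio.
Substituting u = x/λ, A² and the length scale cancel in the ratio: P = ∫_{0}^{0.69} u^2·e^(-2·u) du / ∫_{0}^{∞} u^2·e^(-2·u) du.
With ∫ u^2·e^(-2·u) du = -(2·u^2 + 2·u + 1)·e^(-2·u)/4 + C, the region integral is ≈ 0.0404225 and the full one is 1/4.
The result is P = 0.16169.

P ≈ 0.1617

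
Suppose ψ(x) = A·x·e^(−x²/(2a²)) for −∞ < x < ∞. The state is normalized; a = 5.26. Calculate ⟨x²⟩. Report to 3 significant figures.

⟨x^2⟩ ≈ 41.5

By definition ⟨x²⟩ = ∫ x^2 |ψ(x)|² dx.
With ∫_{−∞}^{∞} x^(2m) e^(−αx²) dx = (2m−1)!!·√π / (2^m α^(m+1/2)), evaluating both integrals, ⟨x²⟩ = 3·a^2/2.
With a = 5.26, ⟨x^2⟩ = 41.50.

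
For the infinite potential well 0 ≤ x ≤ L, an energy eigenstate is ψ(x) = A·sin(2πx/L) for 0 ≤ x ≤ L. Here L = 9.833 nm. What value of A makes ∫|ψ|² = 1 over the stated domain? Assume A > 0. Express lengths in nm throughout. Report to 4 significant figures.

A ≈ 0.4510 nm^(-1/2)

Normalization requires ∫|ψ|² dx = 1, integrated from 0 to L.
∫|ψ|² dx = A²·(L/2).
Setting this equal to 1 gives A² = 1/(L/2).
With L = 9.833: A² = 0.20340 and A = 0.45100.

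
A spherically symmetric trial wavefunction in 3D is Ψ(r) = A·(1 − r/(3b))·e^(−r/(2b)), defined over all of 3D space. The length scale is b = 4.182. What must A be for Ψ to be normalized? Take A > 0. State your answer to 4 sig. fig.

We need A² ∫|f|² 4πr² dr = 1, taking the integral from 0 to ∞.
The angular integral contributes 4π, leaving ∫₀^∞ r²|Ψ|² dr.
Carrying out the integral gives A² · 8·π·b^3/3.
Hence A² = 1/[8·π·b^3/3].
Plugging in b = 4.182 yields A = 0.040398.

A ≈ 0.04040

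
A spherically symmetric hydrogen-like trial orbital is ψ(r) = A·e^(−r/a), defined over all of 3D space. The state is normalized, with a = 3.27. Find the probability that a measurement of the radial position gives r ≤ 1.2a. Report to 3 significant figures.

P ≈ 0.430

With dV = 4πr²dr, the probability is ∫|ψ|² dV over r ≤ 1.2a.
The full normalization integral is A²·[π·a^3] = 1, fixing A².
Let u = r/a; then A², 4π and the length scale all cancel, so P = ∫_{0}^{1.2} u^2·e^(-2·u) du ÷ ∫_{0}^{∞} u^2·e^(-2·u) du.
With ∫ u^2·e^(-2·u) du = -(2·u^2 + 2·u + 1)·e^(-2·u)/4 + C, the region integral is 1/4 - 157·e^(-12/5)/100 and the full one is 1/4.
This evaluates to P = 0.4303.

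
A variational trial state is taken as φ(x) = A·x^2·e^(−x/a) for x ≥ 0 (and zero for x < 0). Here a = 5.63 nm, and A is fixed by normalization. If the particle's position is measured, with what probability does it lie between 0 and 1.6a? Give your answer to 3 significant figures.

P ≈ 0.219

P = ∫_{0}^{1.6a} |φ(x)|² dx.
The normalization integral ∫|φ|²dx over the whole domain equals 3·a^5/4·A², and A² cancels in the ratio.
In terms of u = x/a (A² and the length scale cancel between numerator and denominator), P = [∫_{0}^{1.6} u^4·e^(-2·u) du] / [∫_{0}^{∞} u^4·e^(-2·u) du].
Using ∫ u^4·e^(-2·u) du = -(u^4/2 + u^3 + 3·u^2/2 + 3·u/2 + 3/4)·e^(-2·u), the numerator is ≈ 0.16454 and the denominator is 3/4.
Evaluating gives P = 0.2194.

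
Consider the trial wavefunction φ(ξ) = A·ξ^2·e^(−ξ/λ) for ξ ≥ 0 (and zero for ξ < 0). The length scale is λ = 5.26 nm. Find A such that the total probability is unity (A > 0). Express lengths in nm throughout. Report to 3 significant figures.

We need A² ∫|f|² dξ = 1, taking the integral from 0 to ∞.
With ∫₀^∞ ξ^4 e^(−αξ) dξ = 4!/α^5, carrying out the integral gives A² · 3·λ^5/4.
Setting this equal to 1 gives A² = 1/(3·λ^5/4).
Plugging in λ = 5.26 yields A = 0.01820.

A ≈ 0.0182 nm^(-5/2)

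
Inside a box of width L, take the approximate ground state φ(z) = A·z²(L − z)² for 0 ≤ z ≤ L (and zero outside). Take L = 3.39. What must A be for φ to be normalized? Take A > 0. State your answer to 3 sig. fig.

A ≈ 0.103

Require ∫ |φ|² dz = 1 over the whole domain.
The integral (without the A² prefactor) comes out to L^9/630.
Hence A² = 1/[L^9/630].
With L = 3.39: A² = 0.01065 and A = 0.1032.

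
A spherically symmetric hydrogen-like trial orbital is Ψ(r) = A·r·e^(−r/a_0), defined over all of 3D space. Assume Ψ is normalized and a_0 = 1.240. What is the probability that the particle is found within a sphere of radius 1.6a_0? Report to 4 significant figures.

P ≈ 0.2194

P = ∫ |Ψ|² 4πr² dr over r ≤ 1.6a_0.
A² is fixed by ∫₀^∞ 4πr²|Ψ|² dr = 1, i.e. A² = (3·π·a_0^5)^(−1).
In terms of u = r/a_0 (A², 4π and the length scale all cancel between numerator and denominator), P = [∫_{0}^{1.6} u^4·e^(-2·u) du] / [∫_{0}^{∞} u^4·e^(-2·u) du].
An antiderivative of u^4·e^(-2·u) is -(u^4/2 + u^3 + 3·u^2/2 + 3·u/2 + 3/4)·e^(-2·u); evaluating from 0 to 1.6 gives ≈ 0.164541, while the full integral is 3/4.
The region integral divided by the full integral gives P = 0.21939.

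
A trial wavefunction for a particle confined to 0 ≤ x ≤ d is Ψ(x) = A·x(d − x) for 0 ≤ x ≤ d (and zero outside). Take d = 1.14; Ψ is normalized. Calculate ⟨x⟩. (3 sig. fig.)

⟨x⟩ ≈ 0.570

The expectation value is the |Ψ|²-weighted average of x: ∫ x|Ψ|² dx.
Since the A² factors cancel between numerator and denominator, ⟨x⟩ = d/2.
Putting d = 1.14 gives 0.5700.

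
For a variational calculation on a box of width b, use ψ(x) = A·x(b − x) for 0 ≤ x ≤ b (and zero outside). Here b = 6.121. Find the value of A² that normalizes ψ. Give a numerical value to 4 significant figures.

A^2 ≈ 0.003491

Require ∫ |ψ|² dx = 1 over the whole domain.
Expanding the polynomial and integrating term by term, the integral (without the A² prefactor) comes out to b^5/30.
Setting this equal to 1 gives A² = 1/(b^5/30).
Plugging in b = 6.121 yields A = 0.059089.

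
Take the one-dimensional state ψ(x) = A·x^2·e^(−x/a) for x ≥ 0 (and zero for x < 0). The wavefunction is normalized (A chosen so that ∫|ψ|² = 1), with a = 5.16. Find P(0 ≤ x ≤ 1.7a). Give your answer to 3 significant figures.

|ψ|² is the probability density, so P = ∫_{0}^{1.7a} |ψ|² dx.
With A² fixed by ∫|ψ|² = 1, i.e. A² = (3·a^5/4)^(−1), substitute and integrate.
In terms of u = x/a (A² and the length scale cancel between numerator and denominator), P = [∫_{0}^{1.7} u^4·e^(-2·u) du] / [∫_{0}^{∞} u^4·e^(-2·u) du].
With ∫ u^4·e^(-2·u) du = -(u^4/2 + u^3 + 3·u^2/2 + 3·u/2 + 3/4)·e^(-2·u) + C, the region integral is ≈ 0.19186 and the full one is 3/4.
Taking the ratio, P = 0.2558.

P ≈ 0.256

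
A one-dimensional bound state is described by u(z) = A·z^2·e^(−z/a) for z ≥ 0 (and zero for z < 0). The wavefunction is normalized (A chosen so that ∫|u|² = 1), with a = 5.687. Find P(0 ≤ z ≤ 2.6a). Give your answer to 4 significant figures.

P = ∫_{0}^{2.6a} |u(z)|² dz.
The normalization integral ∫|u|²dz over the whole domain equals 3·a^5/4·A², and A² cancels in the ratio.
Let t = z/a; then A² and the length scale cancel, so P = ∫_{0}^{2.6} t^4·e^(-2·t) dt ÷ ∫_{0}^{∞} t^4·e^(-2·t) dt.
Using ∫ t^4·e^(-2·t) dt = -(t^4/2 + t^3 + 3·t^2/2 + 3·t/2 + 3/4)·e^(-2·t), the numerator is ≈ 0.445404 and the denominator is 3/4.
Evaluating gives P = 0.59387.

P ≈ 0.5939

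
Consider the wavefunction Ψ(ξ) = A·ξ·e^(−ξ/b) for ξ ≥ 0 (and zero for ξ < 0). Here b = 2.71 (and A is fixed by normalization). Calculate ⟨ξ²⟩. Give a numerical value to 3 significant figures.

⟨ξ^2⟩ ≈ 22.0

⟨ξ²⟩ = ∫ ξ^2 |Ψ|² dξ over the full domain.
Recall ∫₀^∞ ξ^m e^(−ξ/β) dξ = m!·β^(m+1), since the A² factors cancel between numerator and denominator, ⟨ξ²⟩ = 3·b^2.
With b = 2.71, ⟨ξ^2⟩ = 22.03.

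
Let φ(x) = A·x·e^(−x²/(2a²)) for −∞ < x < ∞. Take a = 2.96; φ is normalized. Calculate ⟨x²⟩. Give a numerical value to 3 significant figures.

⟨x^2⟩ ≈ 13.1

The expectation value is the |φ|²-weighted average of x^2: ∫ x^2|φ|² dx.
With ∫_{−∞}^{∞} x^(2m) e^(−αx²) dx = (2m−1)!!·√π / (2^m α^(m+1/2)), since the A² factors cancel between numerator and denominator, ⟨x²⟩ = 3·a^2/2.
With a = 2.96, ⟨x^2⟩ = 13.14.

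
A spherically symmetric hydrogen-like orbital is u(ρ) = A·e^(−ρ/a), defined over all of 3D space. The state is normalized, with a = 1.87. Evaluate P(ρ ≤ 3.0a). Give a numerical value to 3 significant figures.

Integrate the radial probability density 4πρ²|u|² over ρ ≤ 3.0a.
Normalization gives A² = 1/(π·a^3).
Let t = ρ/a; then A², 4π and the length scale all cancel, so P = ∫_{0}^{3.0} t^2·e^(-2·t) dt ÷ ∫_{0}^{∞} t^2·e^(-2·t) dt.
With ∫ t^2·e^(-2·t) dt = -(2·t^2 + 2·t + 1)·e^(-2·t)/4 + C, the region integral is 1/4 - 25·e^(-6)/4 and the full one is 1/4.
This evaluates to P = 0.9380.

P ≈ 0.938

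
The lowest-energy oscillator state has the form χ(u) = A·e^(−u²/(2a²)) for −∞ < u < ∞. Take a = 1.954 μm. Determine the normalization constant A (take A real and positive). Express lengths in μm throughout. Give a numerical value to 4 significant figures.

Require ∫ |χ|² du = 1 over the whole domain.
Carrying out the integral gives A² · √(π)·a.
Setting this equal to 1 gives A² = 1/(√(π)·a).
Plugging in a = 1.954 yields A = 0.53734.

A ≈ 0.5373 μm^(-1/2)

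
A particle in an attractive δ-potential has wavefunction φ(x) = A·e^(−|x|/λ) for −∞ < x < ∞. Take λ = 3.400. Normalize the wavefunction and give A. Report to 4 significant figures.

A ≈ 0.5423

The normalization condition is ∫|φ|² dx = 1 from −∞ to ∞.
Recall ∫₀^∞ x^m e^(−x/β) dx = m!·β^(m+1), with φ = A·e^(−|x|/λ), the integral evaluates to A²·[λ].
Hence A² = 1/[λ].
Plugging in λ = 3.400 yields A = 0.54233.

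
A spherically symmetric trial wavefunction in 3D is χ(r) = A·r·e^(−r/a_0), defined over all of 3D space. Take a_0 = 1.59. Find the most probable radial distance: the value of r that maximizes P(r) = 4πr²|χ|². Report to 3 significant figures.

The maximum of P(r) = 4πr²|χ|² occurs where its derivative vanishes.
This gives r = 2·a_0.
With a_0 = 1.59, the most probable radial distance is 3.180.

r ≈ 3.18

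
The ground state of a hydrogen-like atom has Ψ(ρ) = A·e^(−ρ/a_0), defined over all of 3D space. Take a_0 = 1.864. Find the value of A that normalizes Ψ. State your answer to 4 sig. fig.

The normalization condition is ∫|Ψ|² 4πρ² dρ = 1 from 0 to ∞.
In 3D with spherical symmetry the volume element is 4πρ² dρ.
Using ∫₀^∞ ρⁿ e^(−αρ) dρ = n!/αⁿ⁺¹, carrying out the integral gives A² · π·a_0^3.
Hence A² = 1/[π·a_0^3].
With a_0 = 1.864: A² = 0.049149 and A = 0.22170.

A ≈ 0.2217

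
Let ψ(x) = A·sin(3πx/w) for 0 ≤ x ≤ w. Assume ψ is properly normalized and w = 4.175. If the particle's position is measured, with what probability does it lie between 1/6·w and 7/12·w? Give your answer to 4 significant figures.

P ≈ 0.4697

P = ∫_{1/6·w}^{7/12·w} |ψ(x)|² dx.
The normalization integral ∫|ψ|²dx over the whole domain equals w/2·A², and A² cancels in the ratio.
In terms of u = x/w (A² and the length scale cancel between numerator and denominator), P = [∫_{1/6}^{7/12} sin(3·π·u)^2 du] / [∫_{0}^{1} sin(3·π·u)^2 du].
An antiderivative of sin(3·π·u)^2 is u/2 - sin(6·π·u)/(12·π); evaluating from 1/6 to 7/12 gives 1/(12·π) + 5/24, while the full integral is 1/2.
The result is P = (2 + 5·π)/(12·π).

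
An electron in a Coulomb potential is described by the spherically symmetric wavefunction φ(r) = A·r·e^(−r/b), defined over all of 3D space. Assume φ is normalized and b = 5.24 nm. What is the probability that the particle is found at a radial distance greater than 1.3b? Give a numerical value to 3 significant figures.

P ≈ 0.877

P = ∫ |φ|² 4πr² dr over r > 1.3b.
A² is fixed by ∫₀^∞ 4πr²|φ|² dr = 1, i.e. A² = (3·π·b^5)^(−1).
In terms of u = r/b (A², 4π and the length scale all cancel between numerator and denominator), P = [∫_{1.3}^{∞} u^4·e^(-2·u) du] / [∫_{0}^{∞} u^4·e^(-2·u) du].
With ∫ u^4·e^(-2·u) du = -(u^4/2 + u^3 + 3·u^2/2 + 3·u/2 + 3/4)·e^(-2·u) + C, the region integral is ≈ 0.65807 and the full one is 3/4.
This evaluates to P = 0.8774.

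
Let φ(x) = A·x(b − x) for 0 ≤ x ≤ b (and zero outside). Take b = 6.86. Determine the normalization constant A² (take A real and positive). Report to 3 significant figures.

A^2 ≈ 0.00197

Normalization requires ∫|φ|² dx = 1, integrated from 0 to b.
Expanding the polynomial and integrating term by term, carrying out the integral gives A² · b^5/30.
Substituting b = 6.86 gives A² = 0.001975, so A = 0.04444.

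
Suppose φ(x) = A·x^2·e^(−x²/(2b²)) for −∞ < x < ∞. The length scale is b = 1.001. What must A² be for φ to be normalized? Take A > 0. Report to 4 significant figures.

A^2 ≈ 0.7485

We need A² ∫|f|² dx = 1, taking the integral from −∞ to ∞.
Using the Gaussian integral ∫_{−∞}^{∞} e^(−αx²) dx = √(π/α), with φ = A·x^2·e^(−x²/(2b²)), the integral evaluates to A²·[3·√(π)·b^5/4].
Hence A² = 1/[3·√(π)·b^5/4].
Plugging in b = 1.001 yields A = 0.86516.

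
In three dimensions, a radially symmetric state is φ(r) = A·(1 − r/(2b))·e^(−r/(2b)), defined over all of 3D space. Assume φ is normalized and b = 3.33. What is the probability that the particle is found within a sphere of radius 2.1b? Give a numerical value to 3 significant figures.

P ≈ 0.0527

Integrate the radial probability density 4πr²|φ|² over r ≤ 2.1b.
Normalization gives A² = 1/(8·π·b^3).
Let u = r/b; then A², 4π and the length scale all cancel, so P = ∫_{0}^{2.1} u^2·(1 - u/2)^2·e^(-u) du ÷ ∫_{0}^{∞} u^2·(1 - u/2)^2·e^(-u) du.
With ∫ u^2·(1 - u/2)^2·e^(-u) du = -(u^4/4 + u^2 + 2·u + 2)·e^(-u) + C, the region integral is ≈ 0.10535 and the full one is 2.
Taking the ratio yields P = 0.05268.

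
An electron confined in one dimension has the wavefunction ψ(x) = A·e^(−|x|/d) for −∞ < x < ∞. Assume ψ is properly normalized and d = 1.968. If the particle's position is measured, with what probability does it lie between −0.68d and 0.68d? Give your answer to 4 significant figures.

P = ∫_{−0.68d}^{0.68d} |ψ(x)|² dx.
With A² fixed by ∫|ψ|² = 1, i.e. A² = (d)^(−1), substitute and integrate.
By symmetry take twice the x ≥ 0 contribution in numerator and denominator; the 2's cancel. In terms of u = x/d (A² and the length scale cancel between numerator and denominator), P = [∫_{0}^{0.68} e^(-2·u) du] / [∫_{0}^{∞} e^(-2·u) du].
An antiderivative of e^(-2·u) is -e^(-2·u)/2; evaluating from 0 to 0.68 gives 1/2 - e^(-34/25)/2, while the full integral is 1/2.
The result is P = 0.74334.

P ≈ 0.7433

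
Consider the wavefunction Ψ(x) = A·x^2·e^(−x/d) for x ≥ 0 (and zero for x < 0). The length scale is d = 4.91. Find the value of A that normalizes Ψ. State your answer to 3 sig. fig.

The normalization condition is ∫|Ψ|² dx = 1 from 0 to ∞.
Recall ∫₀^∞ x^m e^(−x/β) dx = m!·β^(m+1), ∫|Ψ|² dx = A²·(3·d^5/4).
Setting this equal to 1 gives A² = 1/(3·d^5/4).
Substituting d = 4.91 gives A² = 0.0004672, so A = 0.02162.

A ≈ 0.0216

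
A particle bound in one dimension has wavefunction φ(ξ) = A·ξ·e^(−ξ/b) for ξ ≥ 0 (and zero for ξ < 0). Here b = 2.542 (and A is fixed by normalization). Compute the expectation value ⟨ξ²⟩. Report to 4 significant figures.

⟨ξ^2⟩ ≈ 19.39

The expectation value is the |φ|²-weighted average of ξ^2: ∫ ξ^2|φ|² dξ.
Recall ∫₀^∞ ξ^m e^(−ξ/β) dξ = m!·β^(m+1), since the A² factors cancel between numerator and denominator, ⟨ξ²⟩ = 3·b^2.
With b = 2.542, ⟨ξ^2⟩ = 19.385.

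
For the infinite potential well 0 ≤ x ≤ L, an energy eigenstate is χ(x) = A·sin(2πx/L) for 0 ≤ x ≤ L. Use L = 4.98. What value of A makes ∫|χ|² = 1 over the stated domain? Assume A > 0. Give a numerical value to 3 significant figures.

Require ∫ |χ|² dx = 1 over the whole domain.
Using sin²θ = (1 − cos 2θ)/2, ∫|χ|² dx = A²·(L/2).
Substituting L = 4.98 gives A² = 0.4016, so A = 0.6337.

A ≈ 0.634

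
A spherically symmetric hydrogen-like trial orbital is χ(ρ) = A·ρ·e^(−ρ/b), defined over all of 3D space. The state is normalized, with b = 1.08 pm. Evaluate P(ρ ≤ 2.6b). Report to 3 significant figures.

P = ∫ |χ|² 4πρ² dρ over ρ ≤ 2.6b.
Normalization gives A² = 1/(3·π·b^5).
In terms of u = ρ/b (A², 4π and the length scale all cancel between numerator and denominator), P = [∫_{0}^{2.6} u^4·e^(-2·u) du] / [∫_{0}^{∞} u^4·e^(-2·u) du].
With ∫ u^4·e^(-2·u) du = -(u^4/2 + u^3 + 3·u^2/2 + 3·u/2 + 3/4)·e^(-2·u) + C, the region integral is ≈ 0.44540 and the full one is 3/4.
The region integral divided by the full integral gives P = 0.5939.

P ≈ 0.594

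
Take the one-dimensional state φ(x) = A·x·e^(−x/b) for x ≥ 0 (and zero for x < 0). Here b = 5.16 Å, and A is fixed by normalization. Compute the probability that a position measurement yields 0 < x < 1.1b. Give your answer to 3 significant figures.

|φ|² is the probability density, so P = ∫_{0}^{1.1b} |φ|² dx.
With A² fixed by ∫|φ|² = 1, i.e. A² = (b^3/4)^(−1), substitute and integrate.
Let u = x/b; then A² and the length scale cancel, so P = ∫_{0}^{1.1} u^2·e^(-2·u) du ÷ ∫_{0}^{∞} u^2·e^(-2·u) du.
Using ∫ u^2·e^(-2·u) du = -(2·u^2 + 2·u + 1)·e^(-2·u)/4, the numerator is 1/4 - 281·e^(-11/5)/200 and the denominator is 1/4.
This works out to P = 0.3773.

P ≈ 0.377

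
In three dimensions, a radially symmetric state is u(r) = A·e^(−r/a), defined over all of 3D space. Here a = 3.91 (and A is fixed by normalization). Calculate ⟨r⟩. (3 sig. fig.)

⟨r⟩ = ∫ r |u|² 4πr² dr over the full domain.
Recall ∫₀^∞ r^m e^(−r/β) dr = m!·β^(m+1), since the A² factors cancel between numerator and denominator, ⟨r⟩ = 3·a/2.
Putting a = 3.91 gives 5.865.

⟨r⟩ ≈ 5.87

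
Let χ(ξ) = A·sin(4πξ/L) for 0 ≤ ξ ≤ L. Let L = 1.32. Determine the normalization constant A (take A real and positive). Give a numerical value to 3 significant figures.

Normalization requires ∫|χ|² dξ = 1, integrated from 0 to L.
With ∫₀^L sin²(nπξ/L) dξ = L/2, carrying out the integral gives A² · L/2.
With L = 1.32: A² = 1.515 and A = 1.231.

A ≈ 1.23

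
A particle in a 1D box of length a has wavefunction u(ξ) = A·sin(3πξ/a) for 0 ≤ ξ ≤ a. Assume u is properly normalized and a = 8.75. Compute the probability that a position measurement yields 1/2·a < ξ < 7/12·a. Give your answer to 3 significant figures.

The probability is P = ∫ |u|² dξ over [1/2·a, 7/12·a].
With A² fixed by ∫|u|² = 1, i.e. A² = (a/2)^(−1), substitute and integrate.
In terms of t = ξ/a (A² and the length scale cancel between numerator and denominator), P = [∫_{1/2}^{7/12} sin(3·π·t)^2 dt] / [∫_{0}^{1} sin(3·π·t)^2 dt].
With ∫ sin(3·π·t)^2 dt = t/2 - sin(6·π·t)/(12·π) + C, the region integral is 1/(12·π) + 1/24 and the full one is 1/2.
This works out to P = (2 + π)/(12·π).

P ≈ 0.136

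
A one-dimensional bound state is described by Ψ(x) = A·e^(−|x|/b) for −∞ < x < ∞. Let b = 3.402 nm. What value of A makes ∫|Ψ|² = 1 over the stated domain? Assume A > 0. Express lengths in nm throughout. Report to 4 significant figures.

A ≈ 0.5422 nm^(-1/2)

Require ∫ |Ψ|² dx = 1 over the whole domain.
With ∫₀^∞ x^0 e^(−αx) dx = 0!/α^1, carrying out the integral gives A² · b.
So A² = (b)^(−1).
With b = 3.402: A² = 0.29394 and A = 0.54217.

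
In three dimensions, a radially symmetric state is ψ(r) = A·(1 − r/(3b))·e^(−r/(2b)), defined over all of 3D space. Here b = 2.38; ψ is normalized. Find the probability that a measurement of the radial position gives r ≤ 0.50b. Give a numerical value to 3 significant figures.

P ≈ 0.0333

With dV = 4πr²dr, the probability is ∫|ψ|² dV over r ≤ 0.50b.
The full normalization integral is A²·[8·π·b^3/3] = 1, fixing A².
In terms of u = r/b (A², 4π and the length scale all cancel between numerator and denominator), P = [∫_{0}^{0.50} u^2·(1 - u/3)^2·e^(-u) du] / [∫_{0}^{∞} u^2·(1 - u/3)^2·e^(-u) du].
An antiderivative of u^2·(1 - u/3)^2·e^(-u) is (-u^4 + 2·u^3 - 3·u^2 - 6·u - 6)·e^(-u)/9; evaluating from 0 to 0.50 gives 2/3 - 17·e^(-1/2)/16, while the full integral is 2/3.
This evaluates to P = 0.03334.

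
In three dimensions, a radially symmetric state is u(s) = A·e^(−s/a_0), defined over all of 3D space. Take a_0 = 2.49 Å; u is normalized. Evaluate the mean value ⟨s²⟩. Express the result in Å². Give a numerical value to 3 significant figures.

By definition ⟨s²⟩ = ∫ s^2 |u(s)|² 4πs² ds.
The ratio of the moment integral to the normalization integral gives ⟨s²⟩ = 3·a_0^2.
With a_0 = 2.49, ⟨s^2⟩ = 18.60.

⟨s^2⟩ ≈ 18.6 Å^2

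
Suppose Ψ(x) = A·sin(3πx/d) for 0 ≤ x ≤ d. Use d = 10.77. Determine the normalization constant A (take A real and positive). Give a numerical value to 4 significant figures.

A ≈ 0.4309

We need A² ∫|f|² dx = 1, taking the integral from 0 to d.
The integral (without the A² prefactor) comes out to d/2.
So A² = (d/2)^(−1).
With d = 10.77: A² = 0.18570 and A = 0.43093.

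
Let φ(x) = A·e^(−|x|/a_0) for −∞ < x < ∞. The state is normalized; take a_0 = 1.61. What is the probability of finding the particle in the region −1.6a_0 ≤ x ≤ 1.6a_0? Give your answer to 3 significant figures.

The probability is P = ∫ |φ|² dx over [−1.6a_0, 1.6a_0].
With A² fixed by ∫|φ|² = 1, i.e. A² = (a_0)^(−1), substitute and integrate.
Both integrals are even about x = 0, so only the x ≥ 0 halves are needed (the factors of 2 cancel). Substituting u = x/a_0, A² and the length scale cancel in the ratio: P = ∫_{0}^{1.6} e^(-2·u) du / ∫_{0}^{∞} e^(-2·u) du.
With ∫ e^(-2·u) du = -e^(-2·u)/2 + C, the region integral is 1/2 - e^(-16/5)/2 and the full one is 1/2.
This works out to P = 0.9592.

P ≈ 0.959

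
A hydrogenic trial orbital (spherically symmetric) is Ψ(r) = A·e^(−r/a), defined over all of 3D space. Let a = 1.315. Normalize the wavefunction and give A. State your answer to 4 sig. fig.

Require ∫ |Ψ|² 4πr² dr = 1 over the whole domain.
The integral (without the A² prefactor) comes out to π·a^3.
So A² = (π·a^3)^(−1).
With a = 1.315: A² = 0.13998 and A = 0.37414.

A ≈ 0.3741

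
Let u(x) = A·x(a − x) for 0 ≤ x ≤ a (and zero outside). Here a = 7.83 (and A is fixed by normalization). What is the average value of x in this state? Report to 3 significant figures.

⟨x⟩ ≈ 3.92

The expectation value is the |u|²-weighted average of x: ∫ x|u|² dx.
Expanding the polynomial and integrating term by term, since the A² factors cancel between numerator and denominator, ⟨x⟩ = a/2.
Putting a = 7.83 gives 3.915.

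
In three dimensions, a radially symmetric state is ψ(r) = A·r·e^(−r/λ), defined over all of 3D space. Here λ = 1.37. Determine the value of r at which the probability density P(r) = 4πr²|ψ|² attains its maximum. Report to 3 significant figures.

r ≈ 2.74

The maximum of P(r) = 4πr²|ψ|² occurs where its derivative vanishes.
This gives r = 2·λ.
With λ = 1.37, the most probable radial distance is 2.740.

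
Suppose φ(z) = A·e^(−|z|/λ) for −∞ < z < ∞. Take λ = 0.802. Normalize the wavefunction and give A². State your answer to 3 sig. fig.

Require ∫ |φ|² dz = 1 over the whole domain.
Using ∫₀^∞ zⁿ e^(−αz) dz = n!/αⁿ⁺¹, with φ = A·e^(−|z|/λ), the integral evaluates to A²·[λ].
With λ = 0.802: A² = 1.247 and A = 1.117.

A^2 ≈ 1.25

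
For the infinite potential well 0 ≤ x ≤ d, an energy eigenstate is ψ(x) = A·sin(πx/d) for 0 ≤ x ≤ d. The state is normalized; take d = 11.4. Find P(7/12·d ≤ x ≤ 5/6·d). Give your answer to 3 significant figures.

|ψ|² is the probability density, so P = ∫_{7/12·d}^{5/6·d} |ψ|² dx.
The normalization integral ∫|ψ|²dx over the whole domain equals d/2·A², and A² cancels in the ratio.
Substituting u = x/d, A² and the length scale cancel in the ratio: P = ∫_{7/12}^{5/6} sin(π·u)^2 du / ∫_{0}^{1} sin(π·u)^2 du.
With ∫ sin(π·u)^2 du = u/2 - sin(2·π·u)/(4·π) + C, the region integral is -1/(8·π) + √(3)/(8·π) + 1/8 and the full one is 1/2.
Evaluating gives P = (-1 + √(3) + π)/(4·π).

P ≈ 0.308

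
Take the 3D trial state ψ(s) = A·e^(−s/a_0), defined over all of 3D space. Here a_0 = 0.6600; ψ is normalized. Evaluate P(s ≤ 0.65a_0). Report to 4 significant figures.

With dV = 4πs²ds, the probability is ∫|ψ|² dV over s ≤ 0.65a_0.
Normalization gives A² = 1/(π·a_0^3).
Let u = s/a_0; then A², 4π and the length scale all cancel, so P = ∫_{0}^{0.65} u^2·e^(-2·u) du ÷ ∫_{0}^{∞} u^2·e^(-2·u) du.
Using ∫ u^2·e^(-2·u) du = -(2·u^2 + 2·u + 1)·e^(-2·u)/4, the numerator is 1/4 - 629·e^(-13/10)/800 and the denominator is 1/4.
This evaluates to P = 0.14289.

P ≈ 0.1429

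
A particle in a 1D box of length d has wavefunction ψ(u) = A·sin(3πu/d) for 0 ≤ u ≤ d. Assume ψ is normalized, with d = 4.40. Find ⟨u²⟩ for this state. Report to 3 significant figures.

⟨u^2⟩ ≈ 6.34

⟨u²⟩ = ∫ u^2 |ψ|² du over the full domain.
With ∫₀^d sin²(nπu/d) du = d/2, the ratio of the moment integral to the normalization integral gives ⟨u²⟩ = -d^2/(18·π^2) + d^2/3.
Putting d = 4.40 gives 6.344.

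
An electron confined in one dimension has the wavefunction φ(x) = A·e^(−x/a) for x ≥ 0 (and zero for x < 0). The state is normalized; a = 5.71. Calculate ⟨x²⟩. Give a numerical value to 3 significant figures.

⟨x²⟩ = ∫ x^2 |φ|² dx over the full domain.
Recall ∫₀^∞ x^m e^(−x/β) dx = m!·β^(m+1), since the A² factors cancel between numerator and denominator, ⟨x²⟩ = a^2/2.
Putting a = 5.71 gives 16.30.

⟨x^2⟩ ≈ 16.3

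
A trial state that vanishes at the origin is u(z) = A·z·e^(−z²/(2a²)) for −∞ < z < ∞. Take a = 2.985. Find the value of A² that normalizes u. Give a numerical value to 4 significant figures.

Normalization requires ∫|u|² dz = 1, integrated from −∞ to ∞.
With u = A·z·e^(−z²/(2a²)), the integral evaluates to A²·[√(π)·a^3/2].
Hence A² = 1/[√(π)·a^3/2].
Plugging in a = 2.985 yields A = 0.20597.

A^2 ≈ 0.04243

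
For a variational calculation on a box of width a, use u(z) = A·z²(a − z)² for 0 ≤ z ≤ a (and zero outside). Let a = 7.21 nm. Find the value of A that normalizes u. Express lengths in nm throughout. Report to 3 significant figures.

We need A² ∫|f|² dz = 1, taking the integral from 0 to a.
Expanding the polynomial and integrating term by term, with u = A·z²(a − z)², the integral evaluates to A²·[a^9/630].
Substituting a = 7.21 gives A² = 0.00001197, so A = 0.003459.

A ≈ 0.00346 nm^(-9/2)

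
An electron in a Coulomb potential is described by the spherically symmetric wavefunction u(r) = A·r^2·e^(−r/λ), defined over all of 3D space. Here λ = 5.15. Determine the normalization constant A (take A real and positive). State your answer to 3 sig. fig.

We need A² ∫|f|² 4πr² dr = 1, taking the integral from 0 to ∞.
(Spherical symmetry: dV = 4πr² dr.)
The integral (without the A² prefactor) comes out to 45·π·λ^7/2.
Plugging in λ = 5.15 yields A = 0.0003837.

A ≈ 0.000384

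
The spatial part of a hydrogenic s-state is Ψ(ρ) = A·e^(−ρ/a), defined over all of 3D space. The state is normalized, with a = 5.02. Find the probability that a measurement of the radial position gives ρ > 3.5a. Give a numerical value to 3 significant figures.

P ≈ 0.0296

With dV = 4πρ²dρ, the probability is ∫|Ψ|² dV over ρ > 3.5a.
Normalization gives A² = 1/(π·a^3).
Let u = ρ/a; then A², 4π and the length scale all cancel, so P = ∫_{3.5}^{∞} u^2·e^(-2·u) du ÷ ∫_{0}^{∞} u^2·e^(-2·u) du.
Using ∫ u^2·e^(-2·u) du = -(2·u^2 + 2·u + 1)·e^(-2·u)/4, the numerator is 65·e^(-7)/8 and the denominator is 1/4.
The region integral divided by the full integral gives P = 0.02964.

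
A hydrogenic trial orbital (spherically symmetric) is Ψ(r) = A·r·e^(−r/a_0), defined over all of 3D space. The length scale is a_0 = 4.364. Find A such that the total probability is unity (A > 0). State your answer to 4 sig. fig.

The normalization condition is ∫|Ψ|² 4πr² dr = 1 from 0 to ∞.
The angular integral contributes 4π, leaving ∫₀^∞ r²|Ψ|² dr.
The integral (without the A² prefactor) comes out to 3·π·a_0^5.
Plugging in a_0 = 4.364 yields A = 0.0081875.

A ≈ 0.008188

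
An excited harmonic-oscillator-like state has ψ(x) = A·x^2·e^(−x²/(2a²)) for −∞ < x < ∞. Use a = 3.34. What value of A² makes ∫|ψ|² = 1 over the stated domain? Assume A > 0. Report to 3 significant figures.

Require ∫ |ψ|² dx = 1 over the whole domain.
Carrying out the integral gives A² · 3·√(π)·a^5/4.
Plugging in a = 3.34 yields A = 0.04254.

A^2 ≈ 0.00181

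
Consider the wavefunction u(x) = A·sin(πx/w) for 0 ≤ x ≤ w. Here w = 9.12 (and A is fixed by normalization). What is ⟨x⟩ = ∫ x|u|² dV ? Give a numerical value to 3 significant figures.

⟨x⟩ ≈ 4.56

⟨x⟩ = ∫ x |u|² dx over the full domain.
Using sin²θ = (1 − cos 2θ)/2, the ratio of the moment integral to the normalization integral gives ⟨x⟩ = w/2.
With w = 9.12, ⟨x⟩ = 4.560.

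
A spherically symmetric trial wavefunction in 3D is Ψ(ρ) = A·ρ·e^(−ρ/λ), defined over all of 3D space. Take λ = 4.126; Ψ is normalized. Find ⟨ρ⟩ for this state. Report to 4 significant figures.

The expectation value is the |Ψ|²-weighted average of ρ: ∫ ρ|Ψ|² 4πρ² dρ.
The ratio of the moment integral to the normalization integral gives ⟨ρ⟩ = 5·λ/2.
Putting λ = 4.126 gives 10.315.

⟨ρ⟩ ≈ 10.32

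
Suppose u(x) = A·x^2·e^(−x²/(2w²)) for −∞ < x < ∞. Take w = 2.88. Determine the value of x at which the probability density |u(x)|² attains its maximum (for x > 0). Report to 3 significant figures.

x ≈ 4.07

Set d/dx [|u(x)|²] = 0 and solve for x > 0.
Solving yields x = √(2)·w.
With w = 2.88, the value of x > 0 at which the probability density is greatest is 4.073.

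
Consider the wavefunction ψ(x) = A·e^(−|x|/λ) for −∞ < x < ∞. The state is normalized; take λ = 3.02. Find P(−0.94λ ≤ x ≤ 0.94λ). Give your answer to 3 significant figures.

P ≈ 0.847

P = ∫_{−0.94λ}^{0.94λ} |ψ(x)|² dx.
The normalization integral ∫|ψ|²dx over the whole domain equals λ·A², and A² cancels in the ratio.
By symmetry take twice the x ≥ 0 contribution in numerator and denominator; the 2's cancel. Let u = x/λ; then A² and the length scale cancel, so P = ∫_{0}^{0.94} e^(-2·u) du ÷ ∫_{0}^{∞} e^(-2·u) du.
Using ∫ e^(-2·u) du = -e^(-2·u)/2, the numerator is 1/2 - e^(-47/25)/2 and the denominator is 1/2.
This works out to P = 0.8474.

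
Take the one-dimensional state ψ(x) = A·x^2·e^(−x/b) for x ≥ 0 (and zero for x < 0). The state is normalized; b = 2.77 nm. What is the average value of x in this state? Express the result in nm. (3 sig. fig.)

By definition ⟨x⟩ = ∫ x |ψ(x)|² dx.
Evaluating both integrals, ⟨x⟩ = 5·b/2.
With b = 2.77, ⟨x⟩ = 6.925.

⟨x⟩ ≈ 6.93 nm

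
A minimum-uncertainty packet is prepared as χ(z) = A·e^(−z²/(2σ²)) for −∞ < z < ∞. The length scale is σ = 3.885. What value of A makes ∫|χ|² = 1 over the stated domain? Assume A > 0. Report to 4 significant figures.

A ≈ 0.3811

Require ∫ |χ|² dz = 1 over the whole domain.
Carrying out the integral gives A² · √(π)·σ.
Substituting σ = 3.885 gives A² = 0.14522, so A = 0.38108.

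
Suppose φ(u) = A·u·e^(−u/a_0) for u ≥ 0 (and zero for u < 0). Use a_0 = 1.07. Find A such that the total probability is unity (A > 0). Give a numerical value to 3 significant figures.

Normalization requires ∫|φ|² du = 1, integrated from 0 to ∞.
With ∫₀^∞ u^2 e^(−αu) du = 2!/α^3, with φ = A·u·e^(−u/a_0), the integral evaluates to A²·[a_0^3/4].
So A² = (a_0^3/4)^(−1).
With a_0 = 1.07: A² = 3.265 and A = 1.807.

A ≈ 1.81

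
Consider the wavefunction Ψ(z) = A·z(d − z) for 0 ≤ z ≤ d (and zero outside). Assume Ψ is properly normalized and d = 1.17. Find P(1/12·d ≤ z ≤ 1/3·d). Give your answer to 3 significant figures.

|Ψ|² is the probability density, so P = ∫_{1/12·d}^{1/3·d} |Ψ|² dz.
The normalization integral ∫|Ψ|²dz over the whole domain equals d^5/30·A², and A² cancels in the ratio.
Substituting u = z/d, A² and the length scale cancel in the ratio: P = ∫_{1/12}^{1/3} u^2·(1 - u)^2 du / ∫_{0}^{1} u^2·(1 - u)^2 du.
Using ∫ u^2·(1 - u)^2 du = u^3·(6·u^2 - 15·u + 10)/30, the numerator is ≈ 0.0068263 and the denominator is 1/30.
This works out to P = 0.2048.

P ≈ 0.205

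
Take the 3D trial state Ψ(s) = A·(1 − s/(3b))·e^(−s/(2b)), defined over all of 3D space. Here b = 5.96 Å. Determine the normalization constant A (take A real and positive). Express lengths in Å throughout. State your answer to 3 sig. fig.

A ≈ 0.0237 Å^(-3/2)

The normalization condition is ∫|Ψ|² 4πs² ds = 1 from 0 to ∞.
(Spherical symmetry: dV = 4πs² ds.)
Using ∫₀^∞ sⁿ e^(−αs) ds = n!/αⁿ⁺¹, carrying out the integral gives A² · 8·π·b^3/3.
Hence A² = 1/[8·π·b^3/3].
With b = 5.96: A² = 0.0005638 and A = 0.02374.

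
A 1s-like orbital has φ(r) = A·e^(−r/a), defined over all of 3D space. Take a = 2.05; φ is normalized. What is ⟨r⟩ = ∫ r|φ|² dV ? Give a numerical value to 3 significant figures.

By definition ⟨r⟩ = ∫ r |φ(r)|² 4πr² dr.
With ∫₀^∞ r^3 e^(−αr) dr = 3!/α^4, since the A² factors cancel between numerator and denominator, ⟨r⟩ = 3·a/2.
Putting a = 2.05 gives 3.075.

⟨r⟩ ≈ 3.08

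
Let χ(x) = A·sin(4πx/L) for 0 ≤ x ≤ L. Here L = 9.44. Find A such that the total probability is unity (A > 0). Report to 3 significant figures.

We need A² ∫|f|² dx = 1, taking the integral from 0 to L.
Carrying out the integral gives A² · L/2.
So A² = (L/2)^(−1).
With L = 9.44: A² = 0.2119 and A = 0.4603.

A ≈ 0.460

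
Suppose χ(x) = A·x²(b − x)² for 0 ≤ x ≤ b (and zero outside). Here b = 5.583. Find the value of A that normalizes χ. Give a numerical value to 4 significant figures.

A ≈ 0.01093

Normalization requires ∫|χ|² dx = 1, integrated from 0 to b.
Expanding the polynomial and integrating term by term, carrying out the integral gives A² · b^9/630.
Hence A² = 1/[b^9/630].
Substituting b = 5.583 gives A² = 0.00011955, so A = 0.010934.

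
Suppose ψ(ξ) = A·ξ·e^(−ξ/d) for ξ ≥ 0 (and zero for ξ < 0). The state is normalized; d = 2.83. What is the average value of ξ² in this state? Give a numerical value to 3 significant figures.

⟨ξ²⟩ = ∫ ξ^2 |ψ|² dξ over the full domain.
With ∫₀^∞ ξ^4 e^(−αξ) dξ = 4!/α^5, since the A² factors cancel between numerator and denominator, ⟨ξ²⟩ = 3·d^2.
Putting d = 2.83 gives 24.03.

⟨ξ^2⟩ ≈ 24.0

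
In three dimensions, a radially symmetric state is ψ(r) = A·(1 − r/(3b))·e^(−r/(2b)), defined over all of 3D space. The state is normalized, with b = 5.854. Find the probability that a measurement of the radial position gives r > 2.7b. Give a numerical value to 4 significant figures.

P ≈ 0.6480

With dV = 4πr²dr, the probability is ∫|ψ|² dV over r > 2.7b.
Normalization gives A² = 1/(8·π·b^3/3).
In terms of u = r/b (A², 4π and the length scale all cancel between numerator and denominator), P = [∫_{2.7}^{∞} u^2·(1 - u/3)^2·e^(-u) du] / [∫_{0}^{∞} u^2·(1 - u/3)^2·e^(-u) du].
With ∫ u^2·(1 - u/3)^2·e^(-u) du = (-u^4 + 2·u^3 - 3·u^2 - 6·u - 6)·e^(-u)/9 + C, the region integral is ≈ 0.431968 and the full one is 2/3.
This evaluates to P = 0.64795.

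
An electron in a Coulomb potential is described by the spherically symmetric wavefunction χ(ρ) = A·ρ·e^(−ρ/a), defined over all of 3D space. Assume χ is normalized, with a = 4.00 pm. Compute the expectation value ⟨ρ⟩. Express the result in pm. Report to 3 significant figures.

⟨ρ⟩ = ∫ ρ |χ|² 4πρ² dρ over the full domain.
The ratio of the moment integral to the normalization integral gives ⟨ρ⟩ = 5·a/2.
Putting a = 4.00 gives 10.00.

⟨ρ⟩ ≈ 10.0 pm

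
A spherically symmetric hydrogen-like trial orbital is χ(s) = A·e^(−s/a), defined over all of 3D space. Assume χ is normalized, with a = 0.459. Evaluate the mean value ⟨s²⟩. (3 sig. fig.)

⟨s^2⟩ ≈ 0.632

⟨s²⟩ = ∫ s^2 |χ|² 4πs² ds over the full domain.
Evaluating both integrals, ⟨s²⟩ = 3·a^2.
Putting a = 0.459 gives 0.6320.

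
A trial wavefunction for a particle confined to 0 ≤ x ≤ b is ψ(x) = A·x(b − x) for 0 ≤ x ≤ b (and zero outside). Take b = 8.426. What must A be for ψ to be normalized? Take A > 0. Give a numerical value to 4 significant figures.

A ≈ 0.02658

We need A² ∫|f|² dx = 1, taking the integral from 0 to b.
Expanding the polynomial and integrating term by term, the integral (without the A² prefactor) comes out to b^5/30.
Substituting b = 8.426 gives A² = 0.00070634, so A = 0.026577.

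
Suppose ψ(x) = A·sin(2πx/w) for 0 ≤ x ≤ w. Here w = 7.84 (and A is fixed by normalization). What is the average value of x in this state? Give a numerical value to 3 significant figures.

⟨x⟩ ≈ 3.92

⟨x⟩ = ∫ x |ψ|² dx over the full domain.
Using sin²θ = (1 − cos 2θ)/2, since the A² factors cancel between numerator and denominator, ⟨x⟩ = w/2.
Putting w = 7.84 gives 3.920.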